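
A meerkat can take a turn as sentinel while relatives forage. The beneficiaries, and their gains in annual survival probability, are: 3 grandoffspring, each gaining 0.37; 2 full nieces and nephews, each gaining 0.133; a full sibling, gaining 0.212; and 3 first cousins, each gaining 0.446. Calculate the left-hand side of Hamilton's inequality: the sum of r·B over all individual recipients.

r to a grandoffspring = 1/4 (two parent–offspring links: r = (1/2)^2 = 1/4).
r to a full niece or nephew = 0.25 (full aunt/uncle↔niece/nephew: two paths of length 3 through the shared grandparent pair: r = 2·(1/2)^3 = 1/4).
r to a full sibling = 1/2 (full sibs share both parents — two paths of length 2: r = 2·(1/2)^2 = 1/2).
r to a first cousin = 1/8 (first cousins share one grandparent pair — two paths of length 4: r = 2·(1/2)^4 = 1/8).
Summing one r·B term per recipient: 3·0.25·0.37 + 2·0.25·0.133 + 1·0.5·0.212 + 3·0.125·0.446 = 0.61725.

0.61725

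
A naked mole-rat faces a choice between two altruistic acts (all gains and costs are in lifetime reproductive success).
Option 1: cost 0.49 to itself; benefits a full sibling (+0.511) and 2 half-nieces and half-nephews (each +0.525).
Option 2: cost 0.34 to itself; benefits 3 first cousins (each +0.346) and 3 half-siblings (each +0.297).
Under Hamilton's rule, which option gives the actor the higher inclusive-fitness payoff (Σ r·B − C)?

Option 2

Option 1: r to a full sibling = 0.5.
Option 1: r to a half-niece or half-nephew = 0.125.
Option 1: Σ r·B − C = (1·0.5·0.511 + 2·0.125·0.525) − 0.49 = -0.10325.
Option 2: r to a first cousin = 0.125.
Option 2: r to a half-sibling = 0.25.
Option 2: Σ r·B − C = (3·0.125·0.346 + 3·0.25·0.297) − 0.34 = 0.0125.
Option 2 has the higher net inclusive-fitness payoff.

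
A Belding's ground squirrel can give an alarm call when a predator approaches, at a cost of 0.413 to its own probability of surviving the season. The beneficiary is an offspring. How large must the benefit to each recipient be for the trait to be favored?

0.826

r to an offspring = 1/2 (one parent–offspring link: r = (1/2)^1 = 1/2).
Hamilton's rule with n recipients of equal r: n·r·B > C, so B > C/(n·r) = 0.413/(1·0.5) = 0.826.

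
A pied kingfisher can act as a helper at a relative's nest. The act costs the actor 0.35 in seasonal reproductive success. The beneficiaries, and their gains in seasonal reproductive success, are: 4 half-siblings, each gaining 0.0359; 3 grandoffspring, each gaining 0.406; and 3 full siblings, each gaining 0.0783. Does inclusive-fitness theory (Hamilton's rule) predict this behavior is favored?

Yes

Hamilton's rule: the trait is favored when the sum of r·B over every recipient exceeds the actor's cost C.
r to a half-sibling = 1/4 (half-sibs share one parent — one path of length 2: r = (1/2)^2 = 1/4).
r to a grandoffspring = 1/4 (two parent–offspring links: r = (1/2)^2 = 1/4).
r to a full sibling = 1/2 (full sibs share both parents — two paths of length 2: r = 2·(1/2)^2 = 1/2).
Summing one r·B term per recipient: 4·0.25·0.0359 + 3·0.25·0.406 + 3·0.5·0.0783 = 0.45785.
0.45785 > 0.35: the indirect benefit exceeds the cost.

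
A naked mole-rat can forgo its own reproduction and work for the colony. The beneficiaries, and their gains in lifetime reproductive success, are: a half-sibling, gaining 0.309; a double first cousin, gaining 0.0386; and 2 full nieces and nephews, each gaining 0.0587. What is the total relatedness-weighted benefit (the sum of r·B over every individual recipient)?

0.11625

r to a half-sibling = 0.25 (half-sibs share one parent — one path of length 2: r = (1/2)^2 = 1/4).
r to a double first cousin = 1/4 (double first cousins share both grandparent pairs — four paths of length 4: r = 4·(1/2)^4 = 1/4).
r to a full niece or nephew = 1/4 (full aunt/uncle↔niece/nephew: two paths of length 3 through the shared grandparent pair: r = 2·(1/2)^3 = 1/4).
Summing one r·B term per recipient: 1·0.25·0.309 + 1·0.25·0.0386 + 2·0.25·0.0587 = 0.11625.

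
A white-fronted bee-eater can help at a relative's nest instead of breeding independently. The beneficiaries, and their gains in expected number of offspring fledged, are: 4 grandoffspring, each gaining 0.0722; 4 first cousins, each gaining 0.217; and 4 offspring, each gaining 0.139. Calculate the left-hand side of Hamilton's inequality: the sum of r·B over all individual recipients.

0.4587

r to a grandoffspring = 1/4 (two parent–offspring links: r = (1/2)^2 = 1/4).
r to a first cousin = 1/8 (first cousins share one grandparent pair — two paths of length 4: r = 2·(1/2)^4 = 1/8).
r to an offspring = 1/2 (one parent–offspring link: r = (1/2)^1 = 1/2).
Summing one r·B term per recipient: 4·0.25·0.0722 + 4·0.125·0.217 + 4·0.5·0.139 = 0.4587.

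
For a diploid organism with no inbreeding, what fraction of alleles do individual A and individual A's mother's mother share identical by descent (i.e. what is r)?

0.25

Each parent–offspring link contributes a factor of 1/2, and independent paths through distinct common ancestors add.
Two parent–offspring links: r = (1/2)^2 = 1/4.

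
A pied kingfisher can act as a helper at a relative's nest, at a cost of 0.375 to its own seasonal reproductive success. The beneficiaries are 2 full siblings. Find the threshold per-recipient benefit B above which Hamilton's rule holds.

0.375

r to a full sibling = 0.5 (full sibs share both parents — two paths of length 2: r = 2·(1/2)^2 = 1/2).
Hamilton's rule with n recipients of equal r: n·r·B > C, so B > C/(n·r) = 0.375/(2·0.5) = 0.375.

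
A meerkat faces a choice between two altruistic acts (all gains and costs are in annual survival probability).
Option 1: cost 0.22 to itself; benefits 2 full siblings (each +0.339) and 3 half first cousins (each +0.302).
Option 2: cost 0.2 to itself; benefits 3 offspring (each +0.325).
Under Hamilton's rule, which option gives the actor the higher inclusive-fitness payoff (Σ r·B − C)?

Option 2

Option 1: r to a full sibling = 0.5.
Option 1: r to a half first cousin = 0.0625.
Option 1: Σ r·B − C = (2·0.5·0.339 + 3·0.0625·0.302) − 0.22 = 0.175625.
Option 2: r to an offspring = 0.5.
Option 2: Σ r·B − C = (3·0.5·0.325) − 0.2 = 0.2875.
Option 2 has the higher net inclusive-fitness payoff.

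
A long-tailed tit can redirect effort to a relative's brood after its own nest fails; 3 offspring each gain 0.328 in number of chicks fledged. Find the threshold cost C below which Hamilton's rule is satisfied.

r to an offspring = 0.5 (one parent–offspring link: r = (1/2)^1 = 1/2).
Hamilton's rule: n·r·B > C, so the trait is favored while C < n·r·B = 3·0.5·0.328 = 0.492.

0.492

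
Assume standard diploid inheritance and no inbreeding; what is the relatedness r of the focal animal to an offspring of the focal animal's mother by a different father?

Each parent–offspring link contributes a factor of 1/2, and independent paths through distinct common ancestors add.
Half-sibs share one parent — one path of length 2: r = (1/2)^2 = 1/4.

0.25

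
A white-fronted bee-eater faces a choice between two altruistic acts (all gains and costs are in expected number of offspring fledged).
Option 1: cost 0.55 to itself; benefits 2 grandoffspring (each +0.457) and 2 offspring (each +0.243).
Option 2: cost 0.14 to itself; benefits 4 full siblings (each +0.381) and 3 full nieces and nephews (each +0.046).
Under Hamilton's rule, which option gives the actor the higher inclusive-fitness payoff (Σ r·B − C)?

Option 2

Option 1: r to a grandoffspring = 0.25.
Option 1: r to an offspring = 0.5.
Option 1: Σ r·B − C = (2·0.25·0.457 + 2·0.5·0.243) − 0.55 = -0.0785.
Option 2: r to a full sibling = 0.5.
Option 2: r to a full niece or nephew = 0.25.
Option 2: Σ r·B − C = (4·0.5·0.381 + 3·0.25·0.046) − 0.14 = 0.6565.
Option 2 has the higher net inclusive-fitness payoff.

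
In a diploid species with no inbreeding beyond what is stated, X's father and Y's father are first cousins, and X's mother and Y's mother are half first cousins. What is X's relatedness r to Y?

Relatedness sums over independent paths through distinct common ancestors.
X and Y are related in two ways: second cousins through their fathers (r = 1/32) and half second cousins through their mothers (r = 1/64).
r = 1/32 + 1/64 = 0.046875.

0.046875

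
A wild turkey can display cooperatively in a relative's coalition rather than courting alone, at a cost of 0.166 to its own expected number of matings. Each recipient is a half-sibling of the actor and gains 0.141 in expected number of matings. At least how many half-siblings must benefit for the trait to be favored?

5

r to a half-sibling = 0.25 (half-sibs share one parent — one path of length 2: r = (1/2)^2 = 1/4).
Hamilton's rule: n·r·B > C  ⇒  n > C/(r·B) = 0.166/(0.25·0.141) = 4.709.
The smallest integer exceeding 4.709 is 5.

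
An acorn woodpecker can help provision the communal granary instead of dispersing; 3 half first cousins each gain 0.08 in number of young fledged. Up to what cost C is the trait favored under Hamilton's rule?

0.015

r to a half first cousin = 0.0625 (half first cousins share one grandparent — one path of length 4: r = (1/2)^4 = 1/16).
Hamilton's rule: n·r·B > C, so the trait is favored while C < n·r·B = 3·0.0625·0.08 = 0.015.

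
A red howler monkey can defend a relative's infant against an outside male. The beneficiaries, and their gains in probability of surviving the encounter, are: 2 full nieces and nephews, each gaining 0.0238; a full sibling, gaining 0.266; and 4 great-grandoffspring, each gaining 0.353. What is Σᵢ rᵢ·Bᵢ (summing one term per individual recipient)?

r to a full niece or nephew = 0.25 (full aunt/uncle↔niece/nephew: two paths of length 3 through the shared grandparent pair: r = 2·(1/2)^3 = 1/4).
r to a full sibling = 0.5 (full sibs share both parents — two paths of length 2: r = 2·(1/2)^2 = 1/2).
r to a great-grandoffspring = 1/8 (three parent–offspring links: r = (1/2)^3 = 1/8).
Summing one r·B term per recipient: 2·0.25·0.0238 + 1·0.5·0.266 + 4·0.125·0.353 = 0.3214.

0.3214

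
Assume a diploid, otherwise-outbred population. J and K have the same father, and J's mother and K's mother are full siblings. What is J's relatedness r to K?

0.375

Wright's path rule: contributions from independent ancestry routes add.
J and K are related in two ways: half-sibs through their shared father (r = 1/4) and first cousins through their mothers (r = 1/8).
r = 1/4 + 1/8 = 0.375.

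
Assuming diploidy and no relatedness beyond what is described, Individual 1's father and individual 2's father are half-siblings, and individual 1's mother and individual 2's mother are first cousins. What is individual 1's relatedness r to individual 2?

With two independent routes of shared ancestry, r is the sum of the two contributions.
Individual 1 and individual 2 are related in two ways: half first cousins through their fathers (r = 1/16) and second cousins through their mothers (r = 1/32).
r = 1/16 + 1/32 = 3/32 = 0.09375.

0.09375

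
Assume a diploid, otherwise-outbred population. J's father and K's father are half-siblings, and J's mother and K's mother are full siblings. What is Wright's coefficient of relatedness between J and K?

0.1875

Wright's path rule: contributions from independent ancestry routes add.
J and K are related in two ways: half first cousins through their fathers (r = 1/16) and first cousins through their mothers (r = 1/8).
r = 1/16 + 1/8 = 3/16 = 0.1875.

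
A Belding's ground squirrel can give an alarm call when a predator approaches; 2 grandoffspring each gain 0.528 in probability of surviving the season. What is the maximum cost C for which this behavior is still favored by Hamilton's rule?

r to a grandoffspring = 1/4 (two parent–offspring links: r = (1/2)^2 = 1/4).
Hamilton's rule: n·r·B > C, so the trait is favored while C < n·r·B = 2·0.25·0.528 = 0.264.

0.264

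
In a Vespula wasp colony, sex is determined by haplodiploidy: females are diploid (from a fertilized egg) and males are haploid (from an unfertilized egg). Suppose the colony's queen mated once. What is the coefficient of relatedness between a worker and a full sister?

0.75

Haplodiploid full sisters inherit their father's entire haploid genome identically (contributing 1/2) and on average half of their mother's contribution (1/2 · 1/2 = 1/4); r = 1/2 + 1/4 = 3/4.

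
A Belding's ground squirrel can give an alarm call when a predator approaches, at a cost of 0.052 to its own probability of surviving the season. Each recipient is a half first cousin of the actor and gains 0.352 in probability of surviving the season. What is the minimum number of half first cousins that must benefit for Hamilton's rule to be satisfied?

3

r to a half first cousin = 0.0625 (half first cousins share one grandparent — one path of length 4: r = (1/2)^4 = 1/16).
Hamilton's rule: n·r·B > C  ⇒  n > C/(r·B) = 0.052/(0.0625·0.352) = 2.364.
The smallest integer exceeding 2.364 is 3.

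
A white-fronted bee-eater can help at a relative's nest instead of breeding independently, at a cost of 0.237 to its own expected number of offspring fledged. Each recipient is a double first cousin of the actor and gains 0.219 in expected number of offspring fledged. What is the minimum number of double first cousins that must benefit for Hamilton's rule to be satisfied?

5

r to a double first cousin = 0.25 (double first cousins share both grandparent pairs — four paths of length 4: r = 4·(1/2)^4 = 1/4).
Hamilton's rule: n·r·B > C  ⇒  n > C/(r·B) = 0.237/(0.25·0.219) = 4.329.
The smallest integer exceeding 4.329 is 5.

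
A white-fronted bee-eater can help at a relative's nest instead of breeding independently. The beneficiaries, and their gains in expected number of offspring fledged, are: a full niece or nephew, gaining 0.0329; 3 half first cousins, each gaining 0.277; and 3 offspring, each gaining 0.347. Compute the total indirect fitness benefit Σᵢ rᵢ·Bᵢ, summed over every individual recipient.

0.5806625

r to a full niece or nephew = 0.25 (full aunt/uncle↔niece/nephew: two paths of length 3 through the shared grandparent pair: r = 2·(1/2)^3 = 1/4).
r to a half first cousin = 1/16 (half first cousins share one grandparent — one path of length 4: r = (1/2)^4 = 1/16).
r to an offspring = 1/2 (one parent–offspring link: r = (1/2)^1 = 1/2).
Summing one r·B term per recipient: 1·0.25·0.0329 + 3·0.0625·0.277 + 3·0.5·0.347 = 0.5806625.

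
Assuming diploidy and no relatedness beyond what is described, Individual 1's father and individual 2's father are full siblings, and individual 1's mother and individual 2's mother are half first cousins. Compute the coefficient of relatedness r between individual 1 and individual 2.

0.140625

Independent pedigree routes through distinct common ancestors add.
Individual 1 and individual 2 are related in two ways: first cousins through their fathers (r = 1/8) and half second cousins through their mothers (r = 1/64).
r = 1/8 + 1/64 = 9/64 = 0.140625.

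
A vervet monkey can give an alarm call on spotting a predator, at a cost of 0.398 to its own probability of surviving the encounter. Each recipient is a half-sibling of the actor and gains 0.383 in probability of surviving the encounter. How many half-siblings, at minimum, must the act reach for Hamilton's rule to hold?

5

r to a half-sibling = 1/4 (half-sibs share one parent — one path of length 2: r = (1/2)^2 = 1/4).
Hamilton's rule: n·r·B > C  ⇒  n > C/(r·B) = 0.398/(0.25·0.383) = 4.157.
The smallest integer exceeding 4.157 is 5.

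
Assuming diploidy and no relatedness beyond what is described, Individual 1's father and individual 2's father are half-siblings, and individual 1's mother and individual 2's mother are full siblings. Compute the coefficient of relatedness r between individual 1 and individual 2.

Wright's path rule: contributions from independent ancestry routes add.
Individual 1 and individual 2 are related in two ways: half first cousins through their fathers (r = 1/16) and first cousins through their mothers (r = 1/8).
r = 1/16 + 1/8 = 0.1875.

0.1875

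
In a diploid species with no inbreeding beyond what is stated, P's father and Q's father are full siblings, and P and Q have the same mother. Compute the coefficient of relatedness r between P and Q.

0.375

Relatedness sums over independent paths through distinct common ancestors.
P and Q are related in two ways: first cousins through their fathers (r = 1/8) and half-sibs through their shared mother (r = 1/4).
r = 1/8 + 1/4 = 0.375.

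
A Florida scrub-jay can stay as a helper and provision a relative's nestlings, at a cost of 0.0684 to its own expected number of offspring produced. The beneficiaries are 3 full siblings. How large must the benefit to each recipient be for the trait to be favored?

r to a full sibling = 1/2 (full sibs share both parents — two paths of length 2: r = 2·(1/2)^2 = 1/2).
Hamilton's rule with n recipients of equal r: n·r·B > C, so B > C/(n·r) = 0.0684/(3·0.5) = 0.0456.

0.0456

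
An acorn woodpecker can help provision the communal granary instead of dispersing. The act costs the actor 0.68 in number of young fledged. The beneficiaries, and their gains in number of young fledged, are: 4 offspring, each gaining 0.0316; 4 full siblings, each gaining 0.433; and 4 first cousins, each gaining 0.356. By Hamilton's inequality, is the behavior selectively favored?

Hamilton's rule: the trait is favored when the sum of r·B over every recipient exceeds the actor's cost C.
r to an offspring = 1/2 (one parent–offspring link: r = (1/2)^1 = 1/2).
r to a full sibling = 1/2 (full sibs share both parents — two paths of length 2: r = 2·(1/2)^2 = 1/2).
r to a first cousin = 1/8 (first cousins share one grandparent pair — two paths of length 4: r = 2·(1/2)^4 = 1/8).
Summing one r·B term per recipient: 4·0.5·0.0316 + 4·0.5·0.433 + 4·0.125·0.356 = 1.1072.
1.1072 > 0.68: the indirect benefit exceeds the cost.

Yes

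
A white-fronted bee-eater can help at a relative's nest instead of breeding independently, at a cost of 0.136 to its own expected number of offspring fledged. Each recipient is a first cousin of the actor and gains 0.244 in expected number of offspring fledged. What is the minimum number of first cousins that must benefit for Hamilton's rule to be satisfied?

5

r to a first cousin = 1/8 (first cousins share one grandparent pair — two paths of length 4: r = 2·(1/2)^4 = 1/8).
Hamilton's rule: n·r·B > C  ⇒  n > C/(r·B) = 0.136/(0.125·0.244) = 4.459.
The smallest integer exceeding 4.459 is 5.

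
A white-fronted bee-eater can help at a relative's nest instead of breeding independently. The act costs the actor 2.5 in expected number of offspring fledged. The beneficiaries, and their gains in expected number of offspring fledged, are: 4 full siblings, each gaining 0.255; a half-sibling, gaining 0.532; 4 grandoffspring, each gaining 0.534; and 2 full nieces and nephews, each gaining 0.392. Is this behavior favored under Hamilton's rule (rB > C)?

No

Hamilton's rule: the trait is favored when the sum of r·B over every recipient exceeds the actor's cost C.
r to a full sibling = 0.5 (full sibs share both parents — two paths of length 2: r = 2·(1/2)^2 = 1/2).
r to a half-sibling = 0.25 (half-sibs share one parent — one path of length 2: r = (1/2)^2 = 1/4).
r to a grandoffspring = 1/4 (two parent–offspring links: r = (1/2)^2 = 1/4).
r to a full niece or nephew = 1/4 (full aunt/uncle↔niece/nephew: two paths of length 3 through the shared grandparent pair: r = 2·(1/2)^3 = 1/4).
Summing one r·B term per recipient: 4·0.5·0.255 + 1·0.25·0.532 + 4·0.25·0.534 + 2·0.25·0.392 = 1.373.
1.373 < 2.5: the indirect benefit is less than the cost.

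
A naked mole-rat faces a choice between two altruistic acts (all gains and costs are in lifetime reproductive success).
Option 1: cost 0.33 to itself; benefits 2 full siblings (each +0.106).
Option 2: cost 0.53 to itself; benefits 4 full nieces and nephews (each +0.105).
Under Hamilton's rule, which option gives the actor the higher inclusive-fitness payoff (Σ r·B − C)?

Option 1

Option 1: r to a full sibling = 0.5.
Option 1: Σ r·B − C = (2·0.5·0.106) − 0.33 = -0.224.
Option 2: r to a full niece or nephew = 0.25.
Option 2: Σ r·B − C = (4·0.25·0.105) − 0.53 = -0.425.
Option 1 has the higher net inclusive-fitness payoff.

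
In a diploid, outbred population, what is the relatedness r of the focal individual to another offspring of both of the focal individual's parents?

0.5

Each parent–offspring link contributes a factor of 1/2, and independent paths through distinct common ancestors add.
Full sibs share both parents — two paths of length 2: r = 2·(1/2)^2 = 1/2.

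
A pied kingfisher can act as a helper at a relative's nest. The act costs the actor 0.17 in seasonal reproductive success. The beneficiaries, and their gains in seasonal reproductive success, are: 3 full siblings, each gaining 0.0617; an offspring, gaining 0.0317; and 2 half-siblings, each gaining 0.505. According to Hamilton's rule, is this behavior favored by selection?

Hamilton's rule: the trait is favored when the sum of r·B over every recipient exceeds the actor's cost C.
r to a full sibling = 1/2 (full sibs share both parents — two paths of length 2: r = 2·(1/2)^2 = 1/2).
r to an offspring = 0.5 (one parent–offspring link: r = (1/2)^1 = 1/2).
r to a half-sibling = 0.25 (half-sibs share one parent — one path of length 2: r = (1/2)^2 = 1/4).
Summing one r·B term per recipient: 3·0.5·0.0617 + 1·0.5·0.0317 + 2·0.25·0.505 = 0.3609.
0.3609 > 0.17: the indirect benefit exceeds the cost.

Yes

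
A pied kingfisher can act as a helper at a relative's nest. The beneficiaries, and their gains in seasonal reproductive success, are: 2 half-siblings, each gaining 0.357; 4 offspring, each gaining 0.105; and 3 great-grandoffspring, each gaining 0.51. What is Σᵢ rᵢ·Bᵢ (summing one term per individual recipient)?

0.57975

r to a half-sibling = 0.25 (half-sibs share one parent — one path of length 2: r = (1/2)^2 = 1/4).
r to an offspring = 0.5 (one parent–offspring link: r = (1/2)^1 = 1/2).
r to a great-grandoffspring = 0.125 (three parent–offspring links: r = (1/2)^3 = 1/8).
Summing one r·B term per recipient: 2·0.25·0.357 + 4·0.5·0.105 + 3·0.125·0.51 = 0.57975.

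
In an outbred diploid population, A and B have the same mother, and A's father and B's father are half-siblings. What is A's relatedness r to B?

Relatedness sums over independent paths through distinct common ancestors.
A and B are related in two ways: half-sibs through their shared mother (r = 1/4) and half first cousins through their fathers (r = 1/16).
r = 1/4 + 1/16 = 5/16 = 0.3125.

0.3125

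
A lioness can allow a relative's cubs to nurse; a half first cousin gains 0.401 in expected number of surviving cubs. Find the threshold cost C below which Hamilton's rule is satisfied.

r to a half first cousin = 0.0625 (half first cousins share one grandparent — one path of length 4: r = (1/2)^4 = 1/16).
Hamilton's rule: n·r·B > C, so the trait is favored while C < n·r·B = 1·0.0625·0.401 = 0.0250625.

0.0250625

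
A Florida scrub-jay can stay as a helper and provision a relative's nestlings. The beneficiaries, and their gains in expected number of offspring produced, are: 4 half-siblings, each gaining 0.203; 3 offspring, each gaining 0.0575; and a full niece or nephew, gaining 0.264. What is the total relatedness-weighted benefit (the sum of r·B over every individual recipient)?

r to a half-sibling = 0.25 (half-sibs share one parent — one path of length 2: r = (1/2)^2 = 1/4).
r to an offspring = 0.5 (one parent–offspring link: r = (1/2)^1 = 1/2).
r to a full niece or nephew = 1/4 (full aunt/uncle↔niece/nephew: two paths of length 3 through the shared grandparent pair: r = 2·(1/2)^3 = 1/4).
Summing one r·B term per recipient: 4·0.25·0.203 + 3·0.5·0.0575 + 1·0.25·0.264 = 0.35525.

0.35525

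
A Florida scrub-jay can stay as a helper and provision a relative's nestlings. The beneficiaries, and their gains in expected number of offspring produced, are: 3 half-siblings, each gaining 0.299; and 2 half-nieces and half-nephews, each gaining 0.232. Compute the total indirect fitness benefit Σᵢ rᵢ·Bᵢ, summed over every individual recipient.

0.28225

r to a half-sibling = 1/4 (half-sibs share one parent — one path of length 2: r = (1/2)^2 = 1/4).
r to a half-niece or half-nephew = 1/8 (half-aunt/uncle↔niece/nephew: one path of length 3: r = (1/2)^3 = 1/8).
Summing one r·B term per recipient: 3·0.25·0.299 + 2·0.125·0.232 = 0.28225.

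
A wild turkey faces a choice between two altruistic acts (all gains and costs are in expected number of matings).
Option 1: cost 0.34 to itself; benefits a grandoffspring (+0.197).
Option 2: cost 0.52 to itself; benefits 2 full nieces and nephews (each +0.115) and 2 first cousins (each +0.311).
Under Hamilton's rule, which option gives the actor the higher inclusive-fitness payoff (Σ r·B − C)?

Option 1

Option 1: r to a grandoffspring = 0.25.
Option 1: Σ r·B − C = (1·0.25·0.197) − 0.34 = -0.29075.
Option 2: r to a full niece or nephew = 0.25.
Option 2: r to a first cousin = 0.125.
Option 2: Σ r·B − C = (2·0.25·0.115 + 2·0.125·0.311) − 0.52 = -0.38475.
Option 1 has the higher net inclusive-fitness payoff.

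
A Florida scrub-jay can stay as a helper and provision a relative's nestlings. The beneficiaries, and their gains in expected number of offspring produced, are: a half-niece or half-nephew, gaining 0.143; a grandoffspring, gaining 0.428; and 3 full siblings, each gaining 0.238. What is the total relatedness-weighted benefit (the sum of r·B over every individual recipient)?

0.481875

r to a half-niece or half-nephew = 1/8 (half-aunt/uncle↔niece/nephew: one path of length 3: r = (1/2)^3 = 1/8).
r to a grandoffspring = 1/4 (two parent–offspring links: r = (1/2)^2 = 1/4).
r to a full sibling = 0.5 (full sibs share both parents — two paths of length 2: r = 2·(1/2)^2 = 1/2).
Summing one r·B term per recipient: 1·0.125·0.143 + 1·0.25·0.428 + 3·0.5·0.238 = 0.481875.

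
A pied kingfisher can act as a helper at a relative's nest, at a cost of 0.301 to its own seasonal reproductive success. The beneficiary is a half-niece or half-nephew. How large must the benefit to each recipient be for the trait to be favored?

r to a half-niece or half-nephew = 1/8 (half-aunt/uncle↔niece/nephew: one path of length 3: r = (1/2)^3 = 1/8).
Hamilton's rule with n recipients of equal r: n·r·B > C, so B > C/(n·r) = 0.301/(1·0.125) = 2.408.

2.408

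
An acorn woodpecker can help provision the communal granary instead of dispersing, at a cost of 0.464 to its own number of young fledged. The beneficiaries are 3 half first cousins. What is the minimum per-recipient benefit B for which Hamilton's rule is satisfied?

2.4747

r to a half first cousin = 0.0625 (half first cousins share one grandparent — one path of length 4: r = (1/2)^4 = 1/16).
Hamilton's rule with n recipients of equal r: n·r·B > C, so B > C/(n·r) = 0.464/(3·0.0625) = 2.4747.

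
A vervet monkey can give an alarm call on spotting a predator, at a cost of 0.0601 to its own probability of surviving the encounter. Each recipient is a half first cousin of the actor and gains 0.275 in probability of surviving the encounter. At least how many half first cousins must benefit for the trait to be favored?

4

r to a half first cousin = 1/16 (half first cousins share one grandparent — one path of length 4: r = (1/2)^4 = 1/16).
Hamilton's rule: n·r·B > C  ⇒  n > C/(r·B) = 0.0601/(0.0625·0.275) = 3.497.
The smallest integer exceeding 3.497 is 4.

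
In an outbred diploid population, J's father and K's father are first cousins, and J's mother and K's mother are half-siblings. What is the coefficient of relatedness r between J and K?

0.09375

Wright's path rule: contributions from independent ancestry routes add.
J and K are related in two ways: second cousins through their fathers (r = 1/32) and half first cousins through their mothers (r = 1/16).
r = 1/32 + 1/16 = 3/32 = 0.09375.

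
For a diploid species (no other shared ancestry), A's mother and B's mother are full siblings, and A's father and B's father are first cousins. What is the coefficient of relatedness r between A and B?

Wright's path rule: contributions from independent ancestry routes add.
A and B are related in two ways: first cousins through their mothers (r = 1/8) and second cousins through their fathers (r = 1/32).
r = 1/8 + 1/32 = 0.15625.

0.15625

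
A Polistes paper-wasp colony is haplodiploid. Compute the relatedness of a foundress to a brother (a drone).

0.25

Her haploid brother carries none of their father's genes and a random half of their mother's genome; that half matches the maternal half of her own genome with probability 1/2: r = 1/2 · 1/2 = 1/4.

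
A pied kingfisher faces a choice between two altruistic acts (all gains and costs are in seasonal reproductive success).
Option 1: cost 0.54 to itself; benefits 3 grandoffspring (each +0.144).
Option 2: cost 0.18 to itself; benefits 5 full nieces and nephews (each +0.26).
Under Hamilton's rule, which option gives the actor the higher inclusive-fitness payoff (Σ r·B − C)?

Option 2

Option 1: r to a grandoffspring = 0.25.
Option 1: Σ r·B − C = (3·0.25·0.144) − 0.54 = -0.432.
Option 2: r to a full niece or nephew = 0.25.
Option 2: Σ r·B − C = (5·0.25·0.26) − 0.18 = 0.145.
Option 2 has the higher net inclusive-fitness payoff.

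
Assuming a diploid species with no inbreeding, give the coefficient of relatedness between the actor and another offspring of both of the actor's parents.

Each parent–offspring link contributes a factor of 1/2, and independent paths through distinct common ancestors add.
Full sibs share both parents — two paths of length 2: r = 2·(1/2)^2 = 1/2.

0.5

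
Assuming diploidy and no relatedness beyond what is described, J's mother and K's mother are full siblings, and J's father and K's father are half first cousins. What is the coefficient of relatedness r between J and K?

Relatedness sums over independent paths through distinct common ancestors.
J and K are related in two ways: first cousins through their mothers (r = 1/8) and half second cousins through their fathers (r = 1/64).
r = 1/8 + 1/64 = 9/64 = 0.140625.

0.140625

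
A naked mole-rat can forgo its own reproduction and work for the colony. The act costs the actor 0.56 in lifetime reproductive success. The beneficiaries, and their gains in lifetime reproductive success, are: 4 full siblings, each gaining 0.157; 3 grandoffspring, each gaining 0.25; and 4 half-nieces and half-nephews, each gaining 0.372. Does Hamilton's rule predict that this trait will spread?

Yes

Hamilton's rule: the trait is favored when the sum of r·B over every recipient exceeds the actor's cost C.
r to a full sibling = 1/2 (full sibs share both parents — two paths of length 2: r = 2·(1/2)^2 = 1/2).
r to a grandoffspring = 1/4 (two parent–offspring links: r = (1/2)^2 = 1/4).
r to a half-niece or half-nephew = 0.125 (half-aunt/uncle↔niece/nephew: one path of length 3: r = (1/2)^3 = 1/8).
Summing one r·B term per recipient: 4·0.5·0.157 + 3·0.25·0.25 + 4·0.125·0.372 = 0.6875.
0.6875 > 0.56: the indirect benefit exceeds the cost.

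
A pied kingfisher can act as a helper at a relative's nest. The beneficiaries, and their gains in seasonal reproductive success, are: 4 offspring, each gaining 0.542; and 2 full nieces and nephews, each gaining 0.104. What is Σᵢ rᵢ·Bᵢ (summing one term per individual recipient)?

1.136

r to an offspring = 1/2 (one parent–offspring link: r = (1/2)^1 = 1/2).
r to a full niece or nephew = 1/4 (full aunt/uncle↔niece/nephew: two paths of length 3 through the shared grandparent pair: r = 2·(1/2)^3 = 1/4).
Summing one r·B term per recipient: 4·0.5·0.542 + 2·0.25·0.104 = 1.136.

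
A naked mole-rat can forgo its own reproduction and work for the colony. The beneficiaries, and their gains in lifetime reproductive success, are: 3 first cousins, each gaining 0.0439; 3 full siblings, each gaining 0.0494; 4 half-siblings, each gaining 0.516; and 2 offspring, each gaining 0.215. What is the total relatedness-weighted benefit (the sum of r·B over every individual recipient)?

0.8215625

r to a first cousin = 1/8 (first cousins share one grandparent pair — two paths of length 4: r = 2·(1/2)^4 = 1/8).
r to a full sibling = 1/2 (full sibs share both parents — two paths of length 2: r = 2·(1/2)^2 = 1/2).
r to a half-sibling = 1/4 (half-sibs share one parent — one path of length 2: r = (1/2)^2 = 1/4).
r to an offspring = 0.5 (one parent–offspring link: r = (1/2)^1 = 1/2).
Summing one r·B term per recipient: 3·0.125·0.0439 + 3·0.5·0.0494 + 4·0.25·0.516 + 2·0.5·0.215 = 0.8215625.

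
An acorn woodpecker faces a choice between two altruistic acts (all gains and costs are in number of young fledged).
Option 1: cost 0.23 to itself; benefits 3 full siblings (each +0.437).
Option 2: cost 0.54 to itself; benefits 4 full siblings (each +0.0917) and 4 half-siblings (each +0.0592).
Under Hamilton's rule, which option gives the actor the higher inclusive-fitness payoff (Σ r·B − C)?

Option 1: r to a full sibling = 0.5.
Option 1: Σ r·B − C = (3·0.5·0.437) − 0.23 = 0.4255.
Option 2: r to a full sibling = 0.5.
Option 2: r to a half-sibling = 0.25.
Option 2: Σ r·B − C = (4·0.5·0.0917 + 4·0.25·0.0592) − 0.54 = -0.2974.
Option 1 has the higher net inclusive-fitness payoff.

Option 1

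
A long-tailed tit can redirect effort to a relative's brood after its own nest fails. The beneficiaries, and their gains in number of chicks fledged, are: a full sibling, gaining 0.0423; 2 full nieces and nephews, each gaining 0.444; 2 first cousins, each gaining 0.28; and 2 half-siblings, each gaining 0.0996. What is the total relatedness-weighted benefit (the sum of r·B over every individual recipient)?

r to a full sibling = 0.5 (full sibs share both parents — two paths of length 2: r = 2·(1/2)^2 = 1/2).
r to a full niece or nephew = 0.25 (full aunt/uncle↔niece/nephew: two paths of length 3 through the shared grandparent pair: r = 2·(1/2)^3 = 1/4).
r to a first cousin = 0.125 (first cousins share one grandparent pair — two paths of length 4: r = 2·(1/2)^4 = 1/8).
r to a half-sibling = 1/4 (half-sibs share one parent — one path of length 2: r = (1/2)^2 = 1/4).
Summing one r·B term per recipient: 1·0.5·0.0423 + 2·0.25·0.444 + 2·0.125·0.28 + 2·0.25·0.0996 = 0.36295.

0.36295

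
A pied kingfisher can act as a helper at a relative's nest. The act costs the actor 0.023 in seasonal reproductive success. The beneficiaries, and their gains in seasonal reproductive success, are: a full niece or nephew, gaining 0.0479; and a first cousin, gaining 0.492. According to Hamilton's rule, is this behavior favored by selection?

Yes

Hamilton's rule: the trait is favored when the sum of r·B over every recipient exceeds the actor's cost C.
r to a full niece or nephew = 0.25 (full aunt/uncle↔niece/nephew: two paths of length 3 through the shared grandparent pair: r = 2·(1/2)^3 = 1/4).
r to a first cousin = 1/8 (first cousins share one grandparent pair — two paths of length 4: r = 2·(1/2)^4 = 1/8).
Summing one r·B term per recipient: 1·0.25·0.0479 + 1·0.125·0.492 = 0.073475.
0.073475 > 0.023: the indirect benefit exceeds the cost.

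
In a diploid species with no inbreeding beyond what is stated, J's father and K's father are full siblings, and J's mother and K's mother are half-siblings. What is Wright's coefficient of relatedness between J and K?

0.1875

Relatedness sums over independent paths through distinct common ancestors.
J and K are related in two ways: first cousins through their fathers (r = 1/8) and half first cousins through their mothers (r = 1/16).
r = 1/8 + 1/16 = 3/16 = 0.1875.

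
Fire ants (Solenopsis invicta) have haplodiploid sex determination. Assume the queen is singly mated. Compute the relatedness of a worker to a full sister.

0.75

Haplodiploid full sisters inherit their father's entire haploid genome identically (contributing 1/2) and on average half of their mother's contribution (1/2 · 1/2 = 1/4); r = 1/2 + 1/4 = 3/4.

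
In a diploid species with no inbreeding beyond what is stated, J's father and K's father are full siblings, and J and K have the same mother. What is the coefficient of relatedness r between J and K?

Wright's path rule: contributions from independent ancestry routes add.
J and K are related in two ways: first cousins through their fathers (r = 1/8) and half-sibs through their shared mother (r = 1/4).
r = 1/8 + 1/4 = 0.375.

0.375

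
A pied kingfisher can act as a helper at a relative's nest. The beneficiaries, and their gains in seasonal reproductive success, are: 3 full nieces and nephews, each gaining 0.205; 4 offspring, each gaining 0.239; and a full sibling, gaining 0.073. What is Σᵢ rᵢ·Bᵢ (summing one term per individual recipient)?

0.66825

r to a full niece or nephew = 0.25 (full aunt/uncle↔niece/nephew: two paths of length 3 through the shared grandparent pair: r = 2·(1/2)^3 = 1/4).
r to an offspring = 0.5 (one parent–offspring link: r = (1/2)^1 = 1/2).
r to a full sibling = 1/2 (full sibs share both parents — two paths of length 2: r = 2·(1/2)^2 = 1/2).
Summing one r·B term per recipient: 3·0.25·0.205 + 4·0.5·0.239 + 1·0.5·0.073 = 0.66825.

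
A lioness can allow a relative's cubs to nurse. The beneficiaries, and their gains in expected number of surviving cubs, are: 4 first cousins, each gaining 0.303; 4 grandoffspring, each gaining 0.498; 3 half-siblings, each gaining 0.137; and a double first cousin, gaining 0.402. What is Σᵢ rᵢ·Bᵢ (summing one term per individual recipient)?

r to a first cousin = 1/8 (first cousins share one grandparent pair — two paths of length 4: r = 2·(1/2)^4 = 1/8).
r to a grandoffspring = 1/4 (two parent–offspring links: r = (1/2)^2 = 1/4).
r to a half-sibling = 0.25 (half-sibs share one parent — one path of length 2: r = (1/2)^2 = 1/4).
r to a double first cousin = 1/4 (double first cousins share both grandparent pairs — four paths of length 4: r = 4·(1/2)^4 = 1/4).
Summing one r·B term per recipient: 4·0.125·0.303 + 4·0.25·0.498 + 3·0.25·0.137 + 1·0.25·0.402 = 0.85275.

0.85275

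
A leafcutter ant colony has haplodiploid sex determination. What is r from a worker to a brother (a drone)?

0.25

Her haploid brother carries none of their father's genes and a random half of their mother's genome; that half matches the maternal half of her own genome with probability 1/2: r = 1/2 · 1/2 = 1/4.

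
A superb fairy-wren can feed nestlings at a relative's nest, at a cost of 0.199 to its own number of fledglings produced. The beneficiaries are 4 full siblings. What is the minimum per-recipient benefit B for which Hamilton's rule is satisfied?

r to a full sibling = 1/2 (full sibs share both parents — two paths of length 2: r = 2·(1/2)^2 = 1/2).
Hamilton's rule with n recipients of equal r: n·r·B > C, so B > C/(n·r) = 0.199/(4·0.5) = 0.0995.

0.0995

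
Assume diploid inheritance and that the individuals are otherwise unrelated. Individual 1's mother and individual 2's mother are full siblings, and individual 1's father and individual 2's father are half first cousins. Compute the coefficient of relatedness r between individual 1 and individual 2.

Relatedness sums over independent paths through distinct common ancestors.
Individual 1 and individual 2 are related in two ways: first cousins through their mothers (r = 1/8) and half second cousins through their fathers (r = 1/64).
r = 1/8 + 1/64 = 9/64 = 0.140625.

0.140625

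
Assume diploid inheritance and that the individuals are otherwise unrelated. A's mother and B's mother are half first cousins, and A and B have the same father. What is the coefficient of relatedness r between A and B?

0.265625

Relatedness sums over independent paths through distinct common ancestors.
A and B are related in two ways: half second cousins through their mothers (r = 1/64) and half-sibs through their shared father (r = 1/4).
r = 1/64 + 1/4 = 17/64 = 0.265625.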